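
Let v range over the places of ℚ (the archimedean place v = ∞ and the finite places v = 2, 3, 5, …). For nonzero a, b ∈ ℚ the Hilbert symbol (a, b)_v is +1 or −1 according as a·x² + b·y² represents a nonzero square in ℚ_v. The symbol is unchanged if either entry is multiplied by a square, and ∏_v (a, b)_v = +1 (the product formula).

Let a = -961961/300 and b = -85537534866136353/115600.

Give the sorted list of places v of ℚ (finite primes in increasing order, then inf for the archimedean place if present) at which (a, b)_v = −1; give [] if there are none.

[7, 11, 13, inf]

Mod squares: a ≡ -3003, b ≡ -273. Check v ∈ {∞, 2, 3, 5, 7, 11, 13, 17, 31}.
v=31: a=31^2·(≡4), b=31^2·(≡11) mod 31; (4|31)=+1, (11|31)=-1; (−1)^{2·2·15}·(+1)^2·(-1)^2 = +1.
v=2: v_2(a)=-2, v_2(b)=-4; units ≡ 5, 7 (mod 8); ε·ε+αω+βω = 0·1+-2·0+-4·1 ≡ 0  ⇒  (a,b)_2 = +1.
v=5: a=5^-2·(≡2), b=5^-2·(≡3) mod 5; (2|5)=-1, (3|5)=-1; (−1)^{-2·-2·2}·(-1)^-2·(-1)^-2 = +1.
v=7: a=7^1·(≡6), b=7^1·(≡5) mod 7; (6|7)=-1, (5|7)=-1; (−1)^{1·1·3}·(-1)^1·(-1)^1 = -1.
v=∞: -3003 < 0 and -273 < 0  ⇒  (a,b)_∞ = -1.
v=17: a=17^0·(≡14), b=17^-2·(≡8) mod 17; (14|17)=-1, (8|17)=+1; (−1)^{0·-2·8}·(-1)^-2·(+1)^0 = +1.
v=11: a=11^1·(≡7), b=11^8·(≡2) mod 11; (7|11)=-1, (2|11)=-1; (−1)^{1·8·5}·(-1)^8·(-1)^1 = -1.
v=3: a=3^-1·(≡1), b=3^3·(≡2) mod 3; (1|3)=+1, (2|3)=-1; (−1)^{-1·3·1}·(+1)^3·(-1)^-1 = +1.
v=13: a=13^1·(≡12), b=13^3·(≡6) mod 13; (12|13)=+1, (6|13)=-1; (−1)^{1·3·6}·(+1)^3·(-1)^1 = -1.
Ram(-3003, -273) = {7, 11, 13, ∞}; no ℚ_7-point on the conic.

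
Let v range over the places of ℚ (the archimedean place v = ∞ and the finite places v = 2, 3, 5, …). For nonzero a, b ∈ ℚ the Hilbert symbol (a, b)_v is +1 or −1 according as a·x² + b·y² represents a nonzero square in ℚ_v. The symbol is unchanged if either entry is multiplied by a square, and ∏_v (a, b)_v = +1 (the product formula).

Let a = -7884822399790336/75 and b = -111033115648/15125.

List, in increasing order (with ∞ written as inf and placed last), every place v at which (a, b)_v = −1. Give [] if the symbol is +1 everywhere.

Mod squares: a ≡ -138567, b ≡ -38285. Check v ∈ {∞, 2, 3, 5, 7, 11, 13, 17, 19, 31}.
v=∞: -138567 < 0 and -38285 < 0  ⇒  (a,b)_∞ = -1.
v=19: a=19^1·(≡2), b=19^1·(≡10) mod 19; (2|19)=-1, (10|19)=-1; (−1)^{1·1·9}·(-1)^1·(-1)^1 = -1.
v=7: a=7^4·(≡3), b=7^2·(≡5) mod 7; (3|7)=-1, (5|7)=-1; (−1)^{4·2·3}·(-1)^2·(-1)^4 = +1.
v=31: a=31^2·(≡17), b=31^1·(≡2) mod 31; (17|31)=-1, (2|31)=+1; (−1)^{2·1·15}·(-1)^1·(+1)^2 = -1.
v=3: a=3^-1·(≡2), b=3^0·(≡1) mod 3; (2|3)=-1, (1|3)=+1; (−1)^{-1·0·1}·(-1)^0·(+1)^-1 = +1.
v=2: v_2(a)=8, v_2(b)=10; units ≡ 1, 3 (mod 8); ε·ε+αω+βω = 0·1+8·1+10·0 ≡ 0  ⇒  (a,b)_2 = +1.
v=11: a=11^1·(≡3), b=11^-2·(≡10) mod 11; (3|11)=+1, (10|11)=-1; (−1)^{1·-2·5}·(+1)^-2·(-1)^1 = -1.
v=13: a=13^1·(≡1), b=13^1·(≡8) mod 13; (1|13)=+1, (8|13)=-1; (−1)^{1·1·6}·(+1)^1·(-1)^1 = -1.
v=5: a=5^-2·(≡3), b=5^-3·(≡2) mod 5; (3|5)=-1, (2|5)=-1; (−1)^{-2·-3·2}·(-1)^-3·(-1)^-2 = -1.
v=17: a=17^3·(≡13), b=17^2·(≡16) mod 17; (13|17)=+1, (16|17)=+1; (−1)^{3·2·8}·(+1)^2·(+1)^3 = +1.
Ram(-138567, -38285) = {5, 11, 13, 19, 31, ∞}; no ℚ_5-point on the conic.

[5, 11, 13, 19, 31, inf]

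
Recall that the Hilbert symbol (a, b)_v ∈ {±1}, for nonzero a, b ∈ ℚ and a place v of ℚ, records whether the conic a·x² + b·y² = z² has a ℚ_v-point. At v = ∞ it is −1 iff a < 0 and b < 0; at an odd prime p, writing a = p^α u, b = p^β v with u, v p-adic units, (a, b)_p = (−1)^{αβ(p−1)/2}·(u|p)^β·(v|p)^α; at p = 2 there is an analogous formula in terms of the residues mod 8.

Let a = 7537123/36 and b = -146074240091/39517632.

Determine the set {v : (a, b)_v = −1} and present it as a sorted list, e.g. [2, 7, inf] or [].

(a, b) ≡ (7843, -2093) mod (ℚ^×)²; places V = {2, 3, 7, 11, 13, 23, 31, ∞}.
(a,b)_11: α=1, u≡1; β=-2, v≡6 (mod 11); (1|11)=+1, (6|11)=-1; sign (−1)^0·+1^-2·-1^1 = -1.
(a,b)_∞: sgn(7843)=+, sgn(-2093)=−, so +1.
(a,b)_31: α=3, u≡1; β=4, v≡27 (mod 31); (1|31)=+1, (27|31)=-1; sign (−1)^0·+1^4·-1^3 = -1.
(a,b)_3: α=-2, u≡1; β=-6, v≡1 (mod 3); (1|3)=+1, (1|3)=+1; sign (−1)^0·+1^-6·+1^-2 = +1.
(a,b)_13: α=0, u≡10; β=1, v≡6 (mod 13); (10|13)=+1, (6|13)=-1; sign (−1)^0·+1^1·-1^0 = +1.
(a,b)_7: α=0, u≡6; β=-1, v≡2 (mod 7); (6|7)=-1, (2|7)=+1; sign (−1)^0·-1^-1·+1^0 = -1.
(a,b)_2: α=-2, β=-6; u≡3, v≡3 (mod 8); ε(u)ε(v)=1·1, αω(v)=-2·1, βω(u)=-6·1; sum ≡ 1  ⇒  -1.
(a,b)_23: α=1, u≡21; β=3, v≡13 (mod 23); (21|23)=-1, (13|23)=+1; sign (−1)^1·-1^3·+1^1 = +1.
(7843, -2093 / ℚ) ramifies at {2, 7, 11, 31}: a division algebra.

[2, 7, 11, 31]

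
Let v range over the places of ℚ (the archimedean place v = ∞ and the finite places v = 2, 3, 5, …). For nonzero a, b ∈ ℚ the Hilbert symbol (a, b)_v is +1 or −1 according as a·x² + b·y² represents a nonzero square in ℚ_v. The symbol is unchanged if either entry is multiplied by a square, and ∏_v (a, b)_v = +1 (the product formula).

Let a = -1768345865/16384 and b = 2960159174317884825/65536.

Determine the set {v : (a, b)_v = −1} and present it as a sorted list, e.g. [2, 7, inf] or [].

[5, 31]

Mod squares: a ≡ -28985, b ≡ 713. Check v ∈ {∞, 2, 3, 5, 11, 13, 17, 19, 23, 31}.
v=3: a=3^0·(≡1), b=3^4·(≡2) mod 3; (1|3)=+1, (2|3)=-1; (−1)^{0·4·1}·(+1)^4·(-1)^0 = +1.
v=17: a=17^1·(≡12), b=17^2·(≡8) mod 17; (12|17)=-1, (8|17)=+1; (−1)^{1·2·8}·(-1)^2·(+1)^1 = +1.
v=13: a=13^2·(≡6), b=13^2·(≡7) mod 13; (6|13)=-1, (7|13)=-1; (−1)^{2·2·6}·(-1)^2·(-1)^2 = +1.
v=∞: -28985 < 0 and 713 > 0  ⇒  (a,b)_∞ = +1.
v=19: a=19^2·(≡16), b=19^2·(≡14) mod 19; (16|19)=+1, (14|19)=-1; (−1)^{2·2·9}·(+1)^2·(-1)^2 = +1.
v=23: a=23^0·(≡12), b=23^1·(≡9) mod 23; (12|23)=+1, (9|23)=+1; (−1)^{0·1·11}·(+1)^1·(+1)^0 = +1.
v=31: a=31^1·(≡21), b=31^3·(≡22) mod 31; (21|31)=-1, (22|31)=-1; (−1)^{1·3·15}·(-1)^3·(-1)^1 = -1.
v=11: a=11^1·(≡3), b=11^2·(≡3) mod 11; (3|11)=+1, (3|11)=+1; (−1)^{1·2·5}·(+1)^2·(+1)^1 = +1.
v=2: v_2(a)=-14, v_2(b)=-16; units ≡ 7, 1 (mod 8); ε·ε+αω+βω = 1·0+-14·0+-16·0 ≡ 0  ⇒  (a,b)_2 = +1.
v=5: a=5^1·(≡3), b=5^2·(≡3) mod 5; (3|5)=-1, (3|5)=-1; (−1)^{1·2·2}·(-1)^2·(-1)^1 = -1.
(-28985, 713 / ℚ) ramifies at {5, 31}: a division algebra.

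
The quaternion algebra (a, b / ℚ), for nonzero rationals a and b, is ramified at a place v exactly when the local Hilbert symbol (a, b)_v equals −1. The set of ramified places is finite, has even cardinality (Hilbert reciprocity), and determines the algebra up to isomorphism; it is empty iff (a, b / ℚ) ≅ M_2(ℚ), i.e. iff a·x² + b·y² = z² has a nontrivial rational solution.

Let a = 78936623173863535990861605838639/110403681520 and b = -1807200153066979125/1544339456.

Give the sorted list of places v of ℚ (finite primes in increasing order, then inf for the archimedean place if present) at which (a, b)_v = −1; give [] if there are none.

[5, 17, 19, 31, 37, 41]

(a, b) ≡ (120745, -3265790015) mod (ℚ^×)²; places V = {2, 3, 5, 7, 11, 13, 17, 19, 23, 31, 37, 41, 43, ∞}.
(a,b)_43: α=0, u≡10; β=1, v≡10 (mod 43); (10|43)=+1, (10|43)=+1; sign (−1)^0·+1^1·+1^0 = +1.
(a,b)_11: α=-6, u≡3; β=-2, v≡7 (mod 11); (3|11)=+1, (7|11)=-1; sign (−1)^0·+1^-2·-1^-6 = +1.
(a,b)_31: α=3, u≡14; β=1, v≡7 (mod 31); (14|31)=+1, (7|31)=+1; sign (−1)^1·+1^1·+1^3 = -1.
(a,b)_37: α=6, u≡2; β=3, v≡19 (mod 37); (2|37)=-1, (19|37)=-1; sign (−1)^0·-1^3·-1^6 = -1.
(a,b)_∞: sgn(120745)=+, sgn(-3265790015)=−, so +1.
(a,b)_3: α=0, u≡1; β=2, v≡1 (mod 3); (1|3)=+1, (1|3)=+1; sign (−1)^0·+1^2·+1^0 = +1.
(a,b)_5: α=-1, u≡1; β=3, v≡2 (mod 5); (1|5)=+1, (2|5)=-1; sign (−1)^0·+1^3·-1^-1 = -1.
(a,b)_2: α=-4, β=-14; u≡1, v≡1 (mod 8); ε(u)ε(v)=0·0, αω(v)=-4·0, βω(u)=-14·0; sum ≡ 0  ⇒  +1.
(a,b)_7: α=2, u≡1; β=2, v≡2 (mod 7); (1|7)=+1, (2|7)=+1; sign (−1)^0·+1^2·+1^2 = +1.
(a,b)_19: α=-1, u≡9; β=-1, v≡7 (mod 19); (9|19)=+1, (7|19)=+1; sign (−1)^1·+1^-1·+1^-1 = -1.
(a,b)_41: α=-1, u≡19; β=-1, v≡36 (mod 41); (19|41)=-1, (36|41)=+1; sign (−1)^0·-1^-1·+1^-1 = -1.
(a,b)_13: α=10, u≡12; β=4, v≡8 (mod 13); (12|13)=+1, (8|13)=-1; sign (−1)^0·+1^4·-1^10 = +1.
(a,b)_17: α=2, u≡12; β=1, v≡9 (mod 17); (12|17)=-1, (9|17)=+1; sign (−1)^0·-1^1·+1^2 = -1.
(a,b)_23: α=2, u≡4; β=0, v≡3 (mod 23); (4|23)=+1, (3|23)=+1; sign (−1)^0·+1^0·+1^2 = +1.
(120745, -3265790015 / ℚ) ramifies at {5, 17, 19, 31, 37, 41}: a division algebra.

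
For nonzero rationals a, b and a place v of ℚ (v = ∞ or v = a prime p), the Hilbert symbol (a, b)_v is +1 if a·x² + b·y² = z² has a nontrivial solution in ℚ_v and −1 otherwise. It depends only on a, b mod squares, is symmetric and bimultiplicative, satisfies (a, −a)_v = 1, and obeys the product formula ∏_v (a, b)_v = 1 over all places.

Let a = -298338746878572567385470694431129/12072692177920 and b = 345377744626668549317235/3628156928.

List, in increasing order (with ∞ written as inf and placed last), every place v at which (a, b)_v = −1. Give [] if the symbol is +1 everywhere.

Mod squares: a ≡ -7095, b ≡ 70. Check v ∈ {∞, 2, 3, 5, 7, 11, 23, 43}.
v=43: a=43^3·(≡32), b=43^2·(≡32) mod 43; (32|43)=-1, (32|43)=-1; (−1)^{3·2·21}·(-1)^2·(-1)^3 = -1.
v=7: a=7^4·(≡6), b=7^3·(≡5) mod 7; (6|7)=-1, (5|7)=-1; (−1)^{4·3·3}·(-1)^3·(-1)^4 = -1.
v=23: a=23^2·(≡3), b=23^2·(≡9) mod 23; (3|23)=+1, (9|23)=+1; (−1)^{2·2·11}·(+1)^2·(+1)^2 = +1.
v=∞: -7095 < 0 and 70 > 0  ⇒  (a,b)_∞ = +1.
v=3: a=3^45·(≡2), b=3^30·(≡1) mod 3; (2|3)=-1, (1|3)=+1; (−1)^{45·30·1}·(-1)^30·(+1)^45 = +1.
v=5: a=5^-1·(≡4), b=5^1·(≡4) mod 5; (4|5)=+1, (4|5)=+1; (−1)^{-1·1·2}·(+1)^1·(+1)^-1 = +1.
v=11: a=11^-9·(≡5), b=11^-6·(≡5) mod 11; (5|11)=+1, (5|11)=+1; (−1)^{-9·-6·5}·(+1)^-6·(+1)^-9 = +1.
v=2: v_2(a)=-10, v_2(b)=-11; units ≡ 1, 3 (mod 8); ε·ε+αω+βω = 0·1+-10·1+-11·0 ≡ 0  ⇒  (a,b)_2 = +1.
|Ram(-7095, 70)| = 2, even; anisotropic at {7, 43}.

[7, 43]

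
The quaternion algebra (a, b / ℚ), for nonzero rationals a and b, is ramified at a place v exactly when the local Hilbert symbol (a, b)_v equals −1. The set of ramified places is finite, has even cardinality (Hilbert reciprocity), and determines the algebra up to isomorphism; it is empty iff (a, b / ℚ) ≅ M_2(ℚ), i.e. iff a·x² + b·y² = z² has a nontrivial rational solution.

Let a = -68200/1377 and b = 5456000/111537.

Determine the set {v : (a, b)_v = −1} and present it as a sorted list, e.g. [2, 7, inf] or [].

(a, b) ≡ (-11594, 57970) mod (ℚ^×)²; places V = {2, 3, 5, 11, 17, 31, ∞}.
(a,b)_31: α=1, u≡12; β=1, v≡18 (mod 31); (12|31)=-1, (18|31)=+1; sign (−1)^1·-1^1·+1^1 = +1.
(a,b)_11: α=1, u≡2; β=1, v≡4 (mod 11); (2|11)=-1, (4|11)=+1; sign (−1)^1·-1^1·+1^1 = +1.
(a,b)_5: α=2, u≡1; β=3, v≡4 (mod 5); (1|5)=+1, (4|5)=+1; sign (−1)^0·+1^3·+1^2 = +1.
(a,b)_2: α=3, β=7; u≡3, v≡1 (mod 8); ε(u)ε(v)=1·0, αω(v)=3·0, βω(u)=7·1; sum ≡ 1  ⇒  -1.
(a,b)_17: α=-1, u≡16; β=-1, v≡14 (mod 17); (16|17)=+1, (14|17)=-1; sign (−1)^0·+1^-1·-1^-1 = -1.
(a,b)_3: α=-4, u≡1; β=-8, v≡1 (mod 3); (1|3)=+1, (1|3)=+1; sign (−1)^0·+1^-8·+1^-4 = +1.
(a,b)_∞: sgn(-11594)=−, sgn(57970)=+, so +1.
Ram(-11594, 57970) = {2, 17}; no ℚ_2-point on the conic.

[2, 17]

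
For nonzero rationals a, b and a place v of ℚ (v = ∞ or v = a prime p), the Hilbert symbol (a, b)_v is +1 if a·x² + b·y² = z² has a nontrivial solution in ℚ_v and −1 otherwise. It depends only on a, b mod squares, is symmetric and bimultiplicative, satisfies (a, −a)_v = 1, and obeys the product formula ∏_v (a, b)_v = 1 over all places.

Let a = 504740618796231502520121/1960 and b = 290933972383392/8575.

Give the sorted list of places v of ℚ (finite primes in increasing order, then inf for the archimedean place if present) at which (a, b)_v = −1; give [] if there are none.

[13, 17]

Mod squares: a ≡ 32890, b ≡ 104006. Check v ∈ {∞, 2, 3, 5, 7, 11, 13, 17, 19, 23}.
v=∞: 32890 > 0 and 104006 > 0  ⇒  (a,b)_∞ = +1.
v=5: a=5^-1·(≡3), b=5^-2·(≡4) mod 5; (3|5)=-1, (4|5)=+1; (−1)^{-1·-2·2}·(-1)^-2·(+1)^-1 = +1.
v=2: v_2(a)=-3, v_2(b)=5; units ≡ 5, 3 (mod 8); ε·ε+αω+βω = 0·1+-3·1+5·1 ≡ 0  ⇒  (a,b)_2 = +1.
v=3: a=3^2·(≡1), b=3^4·(≡2) mod 3; (1|3)=+1, (2|3)=-1; (−1)^{2·4·1}·(+1)^4·(-1)^2 = +1.
v=17: a=17^2·(≡5), b=17^1·(≡8) mod 17; (5|17)=-1, (8|17)=+1; (−1)^{2·1·8}·(-1)^1·(+1)^2 = -1.
v=23: a=23^5·(≡2), b=23^3·(≡20) mod 23; (2|23)=+1, (20|23)=-1; (−1)^{5·3·11}·(+1)^3·(-1)^5 = +1.
v=7: a=7^-2·(≡4), b=7^-3·(≡4) mod 7; (4|7)=+1, (4|7)=+1; (−1)^{-2·-3·3}·(+1)^-3·(+1)^-2 = +1.
v=11: a=11^3·(≡9), b=11^0·(≡5) mod 11; (9|11)=+1, (5|11)=+1; (−1)^{3·0·5}·(+1)^0·(+1)^3 = +1.
v=13: a=13^7·(≡7), b=13^4·(≡11) mod 13; (7|13)=-1, (11|13)=-1; (−1)^{7·4·6}·(-1)^4·(-1)^7 = -1.
v=19: a=19^2·(≡7), b=19^1·(≡14) mod 19; (7|19)=+1, (14|19)=-1; (−1)^{2·1·9}·(+1)^1·(-1)^2 = +1.
|Ram(32890, 104006)| = 2, even; anisotropic at {13, 17}.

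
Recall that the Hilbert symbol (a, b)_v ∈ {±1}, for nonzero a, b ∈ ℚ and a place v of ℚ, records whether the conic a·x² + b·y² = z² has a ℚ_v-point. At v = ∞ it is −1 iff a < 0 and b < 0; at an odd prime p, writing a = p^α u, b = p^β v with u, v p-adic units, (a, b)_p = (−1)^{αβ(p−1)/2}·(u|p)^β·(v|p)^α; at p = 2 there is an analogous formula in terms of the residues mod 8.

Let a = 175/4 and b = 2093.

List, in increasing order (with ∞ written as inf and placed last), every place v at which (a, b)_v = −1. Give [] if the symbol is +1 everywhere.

[13, 23]

Mod squares: a ≡ 7, b ≡ 2093. Check v ∈ {∞, 2, 5, 7, 13, 23}.
v=∞: 7 > 0 and 2093 > 0  ⇒  (a,b)_∞ = +1.
v=23: a=23^0·(≡15), b=23^1·(≡22) mod 23; (15|23)=-1, (22|23)=-1; (−1)^{0·1·11}·(-1)^1·(-1)^0 = -1.
v=7: a=7^1·(≡1), b=7^1·(≡5) mod 7; (1|7)=+1, (5|7)=-1; (−1)^{1·1·3}·(+1)^1·(-1)^1 = +1.
v=2: v_2(a)=-2, v_2(b)=0; units ≡ 7, 5 (mod 8); ε·ε+αω+βω = 1·0+-2·1+0·0 ≡ 0  ⇒  (a,b)_2 = +1.
v=5: a=5^2·(≡3), b=5^0·(≡3) mod 5; (3|5)=-1, (3|5)=-1; (−1)^{2·0·2}·(-1)^0·(-1)^2 = +1.
v=13: a=13^0·(≡8), b=13^1·(≡5) mod 13; (8|13)=-1, (5|13)=-1; (−1)^{0·1·6}·(-1)^1·(-1)^0 = -1.
Ram(7, 2093) = {13, 23}; no ℚ_13-point on the conic.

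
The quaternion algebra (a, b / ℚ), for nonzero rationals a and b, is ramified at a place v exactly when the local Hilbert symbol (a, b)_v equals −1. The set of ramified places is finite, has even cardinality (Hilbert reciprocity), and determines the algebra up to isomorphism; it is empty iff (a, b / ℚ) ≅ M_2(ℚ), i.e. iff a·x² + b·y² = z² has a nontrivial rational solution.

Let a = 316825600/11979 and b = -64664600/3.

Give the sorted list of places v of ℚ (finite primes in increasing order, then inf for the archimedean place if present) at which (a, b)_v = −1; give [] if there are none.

[3, 11, 13, 17]

Mod squares: a ≡ 34034, b ≡ -1939938. Check v ∈ {∞, 2, 3, 5, 7, 11, 13, 17, 19}.
v=∞: 34034 > 0 and -1939938 < 0  ⇒  (a,b)_∞ = +1.
v=5: a=5^2·(≡1), b=5^2·(≡2) mod 5; (1|5)=+1, (2|5)=-1; (−1)^{2·2·2}·(+1)^2·(-1)^2 = +1.
v=17: a=17^1·(≡16), b=17^1·(≡6) mod 17; (16|17)=+1, (6|17)=-1; (−1)^{1·1·8}·(+1)^1·(-1)^1 = -1.
v=2: v_2(a)=13, v_2(b)=3; units ≡ 1, 7 (mod 8); ε·ε+αω+βω = 0·1+13·0+3·0 ≡ 0  ⇒  (a,b)_2 = +1.
v=7: a=7^1·(≡2), b=7^1·(≡3) mod 7; (2|7)=+1, (3|7)=-1; (−1)^{1·1·3}·(+1)^1·(-1)^1 = +1.
v=11: a=11^-3·(≡4), b=11^1·(≡3) mod 11; (4|11)=+1, (3|11)=+1; (−1)^{-3·1·5}·(+1)^1·(+1)^-3 = -1.
v=19: a=19^0·(≡16), b=19^1·(≡17) mod 19; (16|19)=+1, (17|19)=+1; (−1)^{0·1·9}·(+1)^1·(+1)^0 = +1.
v=13: a=13^1·(≡8), b=13^1·(≡1) mod 13; (8|13)=-1, (1|13)=+1; (−1)^{1·1·6}·(-1)^1·(+1)^1 = -1.
v=3: a=3^-2·(≡2), b=3^-1·(≡1) mod 3; (2|3)=-1, (1|3)=+1; (−1)^{-2·-1·1}·(-1)^-1·(+1)^-2 = -1.
(34034, -1939938 / ℚ) ramifies at {3, 11, 13, 17}: a division algebra.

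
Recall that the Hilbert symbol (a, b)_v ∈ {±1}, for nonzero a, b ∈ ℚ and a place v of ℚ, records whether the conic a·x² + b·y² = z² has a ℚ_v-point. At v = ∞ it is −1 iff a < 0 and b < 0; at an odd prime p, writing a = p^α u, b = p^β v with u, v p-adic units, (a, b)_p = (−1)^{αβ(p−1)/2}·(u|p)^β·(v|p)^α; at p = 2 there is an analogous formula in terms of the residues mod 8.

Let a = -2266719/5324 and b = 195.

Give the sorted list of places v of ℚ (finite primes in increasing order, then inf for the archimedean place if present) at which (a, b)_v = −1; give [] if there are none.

(a, b) ≡ (-69069, 195) mod (ℚ^×)²; places V = {2, 3, 5, 7, 11, 13, 19, 23, ∞}.
(a,b)_11: α=-3, u≡10; β=0, v≡8 (mod 11); (10|11)=-1, (8|11)=-1; sign (−1)^0·-1^0·-1^-3 = -1.
(a,b)_2: α=-2, β=0; u≡3, v≡3 (mod 8); ε(u)ε(v)=1·1, αω(v)=-2·1, βω(u)=0·1; sum ≡ 1  ⇒  -1.
(a,b)_19: α=2, u≡12; β=0, v≡5 (mod 19); (12|19)=-1, (5|19)=+1; sign (−1)^0·-1^0·+1^2 = +1.
(a,b)_∞: sgn(-69069)=−, sgn(195)=+, so +1.
(a,b)_5: α=0, u≡4; β=1, v≡4 (mod 5); (4|5)=+1, (4|5)=+1; sign (−1)^0·+1^1·+1^0 = +1.
(a,b)_7: α=1, u≡6; β=0, v≡6 (mod 7); (6|7)=-1, (6|7)=-1; sign (−1)^0·-1^0·-1^1 = -1.
(a,b)_3: α=1, u≡2; β=1, v≡2 (mod 3); (2|3)=-1, (2|3)=-1; sign (−1)^1·-1^1·-1^1 = -1.
(a,b)_13: α=1, u≡12; β=1, v≡2 (mod 13); (12|13)=+1, (2|13)=-1; sign (−1)^0·+1^1·-1^1 = -1.
(a,b)_23: α=1, u≡19; β=0, v≡11 (mod 23); (19|23)=-1, (11|23)=-1; sign (−1)^0·-1^0·-1^1 = -1.
|Ram(-69069, 195)| = 6, even; anisotropic at {2, 3, 7, 11, 13, 23}.

[2, 3, 7, 11, 13, 23]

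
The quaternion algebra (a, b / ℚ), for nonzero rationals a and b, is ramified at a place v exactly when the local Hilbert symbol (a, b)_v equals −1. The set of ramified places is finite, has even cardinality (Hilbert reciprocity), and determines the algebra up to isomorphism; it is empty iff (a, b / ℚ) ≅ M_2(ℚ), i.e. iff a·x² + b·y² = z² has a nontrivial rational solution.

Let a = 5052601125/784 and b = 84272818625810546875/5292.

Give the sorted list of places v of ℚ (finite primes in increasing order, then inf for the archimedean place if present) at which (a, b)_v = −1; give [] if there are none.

(a, b) ≡ (62205, 12441) mod (ℚ^×)²; places V = {2, 3, 5, 7, 11, 13, 19, 29, ∞}.
(a,b)_13: α=1, u≡10; β=3, v≡6 (mod 13); (10|13)=+1, (6|13)=-1; sign (−1)^0·+1^3·-1^1 = -1.
(a,b)_3: α=3, u≡2; β=-3, v≡1 (mod 3); (2|3)=-1, (1|3)=+1; sign (−1)^1·-1^-3·+1^3 = +1.
(a,b)_7: α=-2, u≡6; β=-2, v≡1 (mod 7); (6|7)=-1, (1|7)=+1; sign (−1)^0·-1^-2·+1^-2 = +1.
(a,b)_29: α=1, u≡4; β=3, v≡5 (mod 29); (4|29)=+1, (5|29)=+1; sign (−1)^0·+1^3·+1^1 = +1.
(a,b)_2: α=-4, β=-2; u≡5, v≡1 (mod 8); ε(u)ε(v)=0·0, αω(v)=-4·0, βω(u)=-2·1; sum ≡ 0  ⇒  +1.
(a,b)_19: α=2, u≡12; β=0, v≡10 (mod 19); (12|19)=-1, (10|19)=-1; sign (−1)^0·-1^0·-1^2 = +1.
(a,b)_5: α=3, u≡1; β=10, v≡4 (mod 5); (1|5)=+1, (4|5)=+1; sign (−1)^0·+1^10·+1^3 = +1.
(a,b)_∞: sgn(62205)=+, sgn(12441)=+, so +1.
(a,b)_11: α=1, u≡4; β=5, v≡5 (mod 11); (4|11)=+1, (5|11)=+1; sign (−1)^1·+1^5·+1^1 = -1.
|Ram(62205, 12441)| = 2, even; anisotropic at {11, 13}.

[11, 13]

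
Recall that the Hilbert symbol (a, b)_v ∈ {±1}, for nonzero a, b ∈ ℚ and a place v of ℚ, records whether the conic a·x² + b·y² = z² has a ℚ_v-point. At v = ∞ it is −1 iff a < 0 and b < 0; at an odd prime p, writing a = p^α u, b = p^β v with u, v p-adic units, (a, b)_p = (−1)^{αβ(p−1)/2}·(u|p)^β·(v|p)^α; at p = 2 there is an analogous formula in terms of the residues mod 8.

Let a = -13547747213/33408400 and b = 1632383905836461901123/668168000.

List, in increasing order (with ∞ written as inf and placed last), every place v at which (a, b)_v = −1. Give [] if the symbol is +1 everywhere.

[2, 5, 19, 31]

(a, b) ≡ (-2717, 259935) mod (ℚ^×)²; places V = {2, 3, 5, 7, 11, 13, 17, 19, 29, 31, 43, ∞}.
(a,b)_11: α=3, u≡6; β=8, v≡4 (mod 11); (6|11)=-1, (4|11)=+1; sign (−1)^0·-1^8·+1^3 = +1.
(a,b)_5: α=-2, u≡2; β=-3, v≡2 (mod 5); (2|5)=-1, (2|5)=-1; sign (−1)^0·-1^-3·-1^-2 = -1.
(a,b)_3: α=0, u≡1; β=1, v≡2 (mod 3); (1|3)=+1, (2|3)=-1; sign (−1)^0·+1^1·-1^0 = +1.
(a,b)_7: α=2, u≡3; β=4, v≡4 (mod 7); (3|7)=-1, (4|7)=+1; sign (−1)^0·-1^4·+1^2 = +1.
(a,b)_29: α=2, u≡24; β=0, v≡27 (mod 29); (24|29)=+1, (27|29)=-1; sign (−1)^0·+1^0·-1^2 = +1.
(a,b)_∞: sgn(-2717)=−, sgn(259935)=+, so +1.
(a,b)_43: α=0, u≡38; β=1, v≡31 (mod 43); (38|43)=+1, (31|43)=+1; sign (−1)^0·+1^1·+1^0 = +1.
(a,b)_2: α=-4, β=-6; u≡3, v≡7 (mod 8); ε(u)ε(v)=1·1, αω(v)=-4·0, βω(u)=-6·1; sum ≡ 1  ⇒  -1.
(a,b)_13: α=1, u≡9; β=3, v≡1 (mod 13); (9|13)=+1, (1|13)=+1; sign (−1)^0·+1^3·+1^1 = +1.
(a,b)_17: α=-4, u≡12; β=-4, v≡5 (mod 17); (12|17)=-1, (5|17)=-1; sign (−1)^0·-1^-4·-1^-4 = +1.
(a,b)_19: α=1, u≡4; β=2, v≡3 (mod 19); (4|19)=+1, (3|19)=-1; sign (−1)^0·+1^2·-1^1 = -1.
(a,b)_31: α=0, u≡29; β=1, v≡26 (mod 31); (29|31)=-1, (26|31)=-1; sign (−1)^0·-1^1·-1^0 = -1.
(-2717, 259935 / ℚ) ramifies at {2, 5, 19, 31}: a division algebra.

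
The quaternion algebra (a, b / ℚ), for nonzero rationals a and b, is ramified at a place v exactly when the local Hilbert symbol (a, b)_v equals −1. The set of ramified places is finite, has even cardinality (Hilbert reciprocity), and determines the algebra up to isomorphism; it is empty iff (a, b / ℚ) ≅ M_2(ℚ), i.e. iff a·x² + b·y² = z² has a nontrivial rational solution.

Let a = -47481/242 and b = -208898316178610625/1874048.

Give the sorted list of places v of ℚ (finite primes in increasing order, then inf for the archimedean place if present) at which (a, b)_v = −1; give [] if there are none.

[2, 17, 19, inf]

Mod squares: a ≡ -1938, b ≡ -114. Check v ∈ {∞, 2, 3, 5, 7, 11, 17, 19}.
v=19: a=19^1·(≡2), b=19^3·(≡8) mod 19; (2|19)=-1, (8|19)=-1; (−1)^{1·3·9}·(-1)^3·(-1)^1 = -1.
v=∞: -1938 < 0 and -114 < 0  ⇒  (a,b)_∞ = -1.
v=2: v_2(a)=-1, v_2(b)=-7; units ≡ 7, 7 (mod 8); ε·ε+αω+βω = 1·1+-1·0+-7·0 ≡ 1  ⇒  (a,b)_2 = -1.
v=5: a=5^0·(≡2), b=5^4·(≡1) mod 5; (2|5)=-1, (1|5)=+1; (−1)^{0·4·2}·(-1)^4·(+1)^0 = +1.
v=11: a=11^-2·(≡3), b=11^-4·(≡7) mod 11; (3|11)=+1, (7|11)=-1; (−1)^{-2·-4·5}·(+1)^-4·(-1)^-2 = +1.
v=3: a=3^1·(≡2), b=3^5·(≡1) mod 3; (2|3)=-1, (1|3)=+1; (−1)^{1·5·1}·(-1)^5·(+1)^1 = +1.
v=17: a=17^1·(≡3), b=17^4·(≡14) mod 17; (3|17)=-1, (14|17)=-1; (−1)^{1·4·8}·(-1)^4·(-1)^1 = -1.
v=7: a=7^2·(≡1), b=7^4·(≡5) mod 7; (1|7)=+1, (5|7)=-1; (−1)^{2·4·3}·(+1)^4·(-1)^2 = +1.
Ram(-1938, -114) = {2, 17, 19, ∞}; no ℚ_2-point on the conic.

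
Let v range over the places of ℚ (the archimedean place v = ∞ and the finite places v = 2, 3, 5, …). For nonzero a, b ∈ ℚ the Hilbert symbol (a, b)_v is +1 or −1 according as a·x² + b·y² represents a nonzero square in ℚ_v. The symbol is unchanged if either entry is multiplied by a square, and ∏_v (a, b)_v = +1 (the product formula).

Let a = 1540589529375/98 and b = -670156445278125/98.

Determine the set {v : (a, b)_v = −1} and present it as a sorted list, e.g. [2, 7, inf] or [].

(a, b) ≡ (3854, -1676490) mod (ℚ^×)²; places V = {2, 3, 5, 7, 13, 29, 41, 47, ∞}.
(a,b)_29: α=2, u≡27; β=3, v≡1 (mod 29); (27|29)=-1, (1|29)=+1; sign (−1)^0·-1^3·+1^2 = -1.
(a,b)_41: α=1, u≡28; β=1, v≡38 (mod 41); (28|41)=-1, (38|41)=-1; sign (−1)^0·-1^1·-1^1 = +1.
(a,b)_2: α=-1, β=-1; u≡7, v≡3 (mod 8); ε(u)ε(v)=1·1, αω(v)=-1·1, βω(u)=-1·0; sum ≡ 0  ⇒  +1.
(a,b)_5: α=4, u≡4; β=5, v≡2 (mod 5); (4|5)=+1, (2|5)=-1; sign (−1)^0·+1^5·-1^4 = +1.
(a,b)_47: α=1, u≡46; β=1, v≡12 (mod 47); (46|47)=-1, (12|47)=+1; sign (−1)^1·-1^1·+1^1 = +1.
(a,b)_7: α=-2, u≡4; β=-2, v≡3 (mod 7); (4|7)=+1, (3|7)=-1; sign (−1)^0·+1^-2·-1^-2 = +1.
(a,b)_3: α=2, u≡2; β=3, v≡1 (mod 3); (2|3)=-1, (1|3)=+1; sign (−1)^0·-1^3·+1^2 = -1.
(a,b)_∞: sgn(3854)=+, sgn(-1676490)=−, so +1.
(a,b)_13: α=2, u≡5; β=2, v≡9 (mod 13); (5|13)=-1, (9|13)=+1; sign (−1)^0·-1^2·+1^2 = +1.
(3854, -1676490 / ℚ) ramifies at {3, 29}: a division algebra.

[3, 29]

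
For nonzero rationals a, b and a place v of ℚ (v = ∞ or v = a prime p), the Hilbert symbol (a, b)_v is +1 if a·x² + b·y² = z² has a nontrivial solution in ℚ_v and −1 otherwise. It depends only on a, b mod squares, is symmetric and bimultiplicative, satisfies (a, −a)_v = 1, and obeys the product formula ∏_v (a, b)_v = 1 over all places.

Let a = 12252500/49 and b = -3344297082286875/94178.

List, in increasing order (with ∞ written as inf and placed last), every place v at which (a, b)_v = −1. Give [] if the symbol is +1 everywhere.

[2, 3]

Mod squares: a ≡ 29, b ≡ -2262. Check v ∈ {∞, 2, 3, 5, 7, 11, 13, 29, 31, 37}.
v=29: a=29^1·(≡13), b=29^1·(≡4) mod 29; (13|29)=+1, (4|29)=+1; (−1)^{1·1·14}·(+1)^1·(+1)^1 = +1.
v=37: a=37^0·(≡2), b=37^2·(≡31) mod 37; (2|37)=-1, (31|37)=-1; (−1)^{0·2·18}·(-1)^2·(-1)^0 = +1.
v=5: a=5^4·(≡1), b=5^4·(≡2) mod 5; (1|5)=+1, (2|5)=-1; (−1)^{4·4·2}·(+1)^4·(-1)^4 = +1.
v=∞: 29 > 0 and -2262 < 0  ⇒  (a,b)_∞ = +1.
v=3: a=3^0·(≡2), b=3^1·(≡2) mod 3; (2|3)=-1, (2|3)=-1; (−1)^{0·1·1}·(-1)^1·(-1)^0 = -1.
v=7: a=7^-2·(≡1), b=7^-2·(≡5) mod 7; (1|7)=+1, (5|7)=-1; (−1)^{-2·-2·3}·(+1)^-2·(-1)^-2 = +1.
v=11: a=11^0·(≡8), b=11^2·(≡3) mod 11; (8|11)=-1, (3|11)=+1; (−1)^{0·2·5}·(-1)^2·(+1)^0 = +1.
v=31: a=31^0·(≡24), b=31^-2·(≡18) mod 31; (24|31)=-1, (18|31)=+1; (−1)^{0·-2·15}·(-1)^-2·(+1)^0 = +1.
v=2: v_2(a)=2, v_2(b)=-1; units ≡ 5, 5 (mod 8); ε·ε+αω+βω = 0·0+2·1+-1·1 ≡ 1  ⇒  (a,b)_2 = -1.
v=13: a=13^2·(≡9), b=13^5·(≡2) mod 13; (9|13)=+1, (2|13)=-1; (−1)^{2·5·6}·(+1)^5·(-1)^2 = +1.
(29, -2262 / ℚ) ramifies at {2, 3}: a division algebra.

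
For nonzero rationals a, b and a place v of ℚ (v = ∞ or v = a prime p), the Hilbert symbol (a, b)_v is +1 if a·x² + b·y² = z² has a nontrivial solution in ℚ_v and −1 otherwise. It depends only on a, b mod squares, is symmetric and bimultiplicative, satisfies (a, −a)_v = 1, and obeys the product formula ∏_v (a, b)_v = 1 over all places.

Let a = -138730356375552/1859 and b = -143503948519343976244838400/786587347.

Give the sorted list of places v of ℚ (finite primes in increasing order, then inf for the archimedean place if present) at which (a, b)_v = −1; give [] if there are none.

(a, b) ≡ (-22, -81098) mod (ℚ^×)²; places V = {2, 3, 5, 7, 11, 13, 23, 41, 43, 47, ∞}.
(a,b)_2: α=15, β=25; u≡5, v≡3 (mod 8); ε(u)ε(v)=0·1, αω(v)=15·1, βω(u)=25·1; sum ≡ 0  ⇒  +1.
(a,b)_13: α=-2, u≡3; β=-2, v≡9 (mod 13); (3|13)=+1, (9|13)=+1; sign (−1)^0·+1^-2·+1^-2 = +1.
(a,b)_11: α=-1, u≡1; β=0, v≡3 (mod 11); (1|11)=+1, (3|11)=+1; sign (−1)^0·+1^0·+1^-1 = +1.
(a,b)_∞: sgn(-22)=−, sgn(-81098)=−, so -1.
(a,b)_47: α=0, u≡7; β=-2, v≡42 (mod 47); (7|47)=+1, (42|47)=+1; sign (−1)^0·+1^-2·+1^0 = +1.
(a,b)_43: α=0, u≡13; β=-1, v≡10 (mod 43); (13|43)=+1, (10|43)=+1; sign (−1)^0·+1^-1·+1^0 = +1.
(a,b)_3: α=2, u≡2; β=6, v≡1 (mod 3); (2|3)=-1, (1|3)=+1; sign (−1)^0·-1^6·+1^2 = +1.
(a,b)_5: α=0, u≡2; β=2, v≡2 (mod 5); (2|5)=-1, (2|5)=-1; sign (−1)^0·-1^2·-1^0 = +1.
(a,b)_41: α=2, u≡7; β=3, v≡10 (mod 41); (7|41)=-1, (10|41)=+1; sign (−1)^0·-1^3·+1^2 = -1.
(a,b)_23: α=4, u≡3; β=7, v≡13 (mod 23); (3|23)=+1, (13|23)=+1; sign (−1)^0·+1^7·+1^4 = +1.
(a,b)_7: α=0, u≡6; β=-2, v≡4 (mod 7); (6|7)=-1, (4|7)=+1; sign (−1)^0·-1^-2·+1^0 = +1.
Ram(-22, -81098) = {41, ∞}; no ℚ_41-point on the conic.

[41, inf]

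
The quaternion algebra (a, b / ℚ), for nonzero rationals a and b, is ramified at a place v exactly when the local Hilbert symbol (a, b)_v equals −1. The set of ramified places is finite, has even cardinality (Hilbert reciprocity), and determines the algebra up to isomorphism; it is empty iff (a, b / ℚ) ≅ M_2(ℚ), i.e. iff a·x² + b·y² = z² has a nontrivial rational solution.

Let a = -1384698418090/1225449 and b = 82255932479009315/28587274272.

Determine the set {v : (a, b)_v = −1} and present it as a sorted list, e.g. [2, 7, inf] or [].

Mod squares: a ≡ -4810, b ≡ 2470. Check v ∈ {∞, 2, 3, 5, 13, 19, 37, 41, 47}.
v=∞: -4810 < 0 and 2470 > 0  ⇒  (a,b)_∞ = +1.
v=5: a=5^1·(≡3), b=5^1·(≡4) mod 5; (3|5)=-1, (4|5)=+1; (−1)^{1·1·2}·(-1)^1·(+1)^1 = -1.
v=3: a=3^-6·(≡2), b=3^-12·(≡1) mod 3; (2|3)=-1, (1|3)=+1; (−1)^{-6·-12·1}·(-1)^-12·(+1)^-6 = +1.
v=2: v_2(a)=1, v_2(b)=-5; units ≡ 3, 3 (mod 8); ε·ε+αω+βω = 1·1+1·1+-5·1 ≡ 1  ⇒  (a,b)_2 = -1.
v=13: a=13^1·(≡7), b=13^3·(≡7) mod 13; (7|13)=-1, (7|13)=-1; (−1)^{1·3·6}·(-1)^3·(-1)^1 = +1.
v=41: a=41^-2·(≡7), b=41^-2·(≡23) mod 41; (7|41)=-1, (23|41)=+1; (−1)^{-2·-2·20}·(-1)^-2·(+1)^-2 = +1.
v=47: a=47^2·(≡35), b=47^2·(≡26) mod 47; (35|47)=-1, (26|47)=-1; (−1)^{2·2·23}·(-1)^2·(-1)^2 = +1.
v=19: a=19^4·(≡7), b=19^5·(≡16) mod 19; (7|19)=+1, (16|19)=+1; (−1)^{4·5·9}·(+1)^5·(+1)^4 = +1.
v=37: a=37^1·(≡31), b=37^2·(≡11) mod 37; (31|37)=-1, (11|37)=+1; (−1)^{1·2·18}·(-1)^2·(+1)^1 = +1.
Ram(-4810, 2470) = {2, 5}; no ℚ_2-point on the conic.

[2, 5]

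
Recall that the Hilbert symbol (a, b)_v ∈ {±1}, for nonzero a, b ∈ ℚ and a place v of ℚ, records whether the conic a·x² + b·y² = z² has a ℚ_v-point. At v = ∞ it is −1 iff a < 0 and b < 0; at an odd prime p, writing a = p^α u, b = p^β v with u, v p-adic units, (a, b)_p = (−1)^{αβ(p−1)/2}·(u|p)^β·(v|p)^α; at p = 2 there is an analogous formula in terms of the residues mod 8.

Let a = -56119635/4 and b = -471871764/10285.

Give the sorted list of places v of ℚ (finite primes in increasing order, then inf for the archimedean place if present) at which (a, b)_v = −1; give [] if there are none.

Mod squares: a ≡ -692835, b ≡ -62985. Check v ∈ {∞, 2, 3, 5, 7, 11, 13, 17, 19}.
v=11: a=11^1·(≡1), b=11^-2·(≡4) mod 11; (1|11)=+1, (4|11)=+1; (−1)^{1·-2·5}·(+1)^-2·(+1)^1 = +1.
v=19: a=19^1·(≡14), b=19^3·(≡10) mod 19; (14|19)=-1, (10|19)=-1; (−1)^{1·3·9}·(-1)^3·(-1)^1 = -1.
v=2: v_2(a)=-2, v_2(b)=2; units ≡ 5, 7 (mod 8); ε·ε+αω+βω = 0·1+-2·0+2·1 ≡ 0  ⇒  (a,b)_2 = +1.
v=17: a=17^1·(≡6), b=17^-1·(≡16) mod 17; (6|17)=-1, (16|17)=+1; (−1)^{1·-1·8}·(-1)^-1·(+1)^1 = -1.
v=7: a=7^0·(≡4), b=7^2·(≡2) mod 7; (4|7)=+1, (2|7)=+1; (−1)^{0·2·3}·(+1)^2·(+1)^0 = +1.
v=∞: -692835 < 0 and -62985 < 0  ⇒  (a,b)_∞ = -1.
v=5: a=5^1·(≡2), b=5^-1·(≡3) mod 5; (2|5)=-1, (3|5)=-1; (−1)^{1·-1·2}·(-1)^-1·(-1)^1 = +1.
v=13: a=13^1·(≡7), b=13^1·(≡9) mod 13; (7|13)=-1, (9|13)=+1; (−1)^{1·1·6}·(-1)^1·(+1)^1 = -1.
v=3: a=3^5·(≡1), b=3^3·(≡2) mod 3; (1|3)=+1, (2|3)=-1; (−1)^{5·3·1}·(+1)^3·(-1)^5 = +1.
|Ram(-692835, -62985)| = 4, even; anisotropic at {13, 17, 19, ∞}.

[13, 17, 19, inf]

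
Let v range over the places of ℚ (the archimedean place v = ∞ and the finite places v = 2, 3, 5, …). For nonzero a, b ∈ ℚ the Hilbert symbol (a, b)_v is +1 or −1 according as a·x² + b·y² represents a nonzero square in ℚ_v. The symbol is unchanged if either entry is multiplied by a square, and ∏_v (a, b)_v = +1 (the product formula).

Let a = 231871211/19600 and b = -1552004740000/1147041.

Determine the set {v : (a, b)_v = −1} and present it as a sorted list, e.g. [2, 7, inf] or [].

[17, 19, 23, 29]

(a, b) ≡ (11339, -5434) mod (ℚ^×)²; places V = {2, 3, 5, 7, 11, 13, 17, 19, 23, 29, ∞}.
(a,b)_19: α=0, u≡12; β=1, v≡3 (mod 19); (12|19)=-1, (3|19)=-1; sign (−1)^0·-1^1·-1^0 = -1.
(a,b)_23: α=1, u≡5; β=0, v≡10 (mod 23); (5|23)=-1, (10|23)=-1; sign (−1)^0·-1^0·-1^1 = -1.
(a,b)_13: α=2, u≡10; β=5, v≡6 (mod 13); (10|13)=+1, (6|13)=-1; sign (−1)^0·+1^5·-1^2 = +1.
(a,b)_3: α=0, u≡2; β=-4, v≡2 (mod 3); (2|3)=-1, (2|3)=-1; sign (−1)^0·-1^-4·-1^0 = +1.
(a,b)_5: α=-2, u≡4; β=4, v≡1 (mod 5); (4|5)=+1, (1|5)=+1; sign (−1)^0·+1^4·+1^-2 = +1.
(a,b)_∞: sgn(11339)=+, sgn(-5434)=−, so +1.
(a,b)_29: α=1, u≡15; β=0, v≡3 (mod 29); (15|29)=-1, (3|29)=-1; sign (−1)^0·-1^0·-1^1 = -1.
(a,b)_11: α=2, u≡4; β=1, v≡1 (mod 11); (4|11)=+1, (1|11)=+1; sign (−1)^0·+1^1·+1^2 = +1.
(a,b)_7: α=-2, u≡5; β=-2, v≡6 (mod 7); (5|7)=-1, (6|7)=-1; sign (−1)^0·-1^-2·-1^-2 = +1.
(a,b)_17: α=1, u≡8; β=-2, v≡3 (mod 17); (8|17)=+1, (3|17)=-1; sign (−1)^0·+1^-2·-1^1 = -1.
(a,b)_2: α=-4, β=5; u≡3, v≡3 (mod 8); ε(u)ε(v)=1·1, αω(v)=-4·1, βω(u)=5·1; sum ≡ 0  ⇒  +1.
(11339, -5434 / ℚ) ramifies at {17, 19, 23, 29}: a division algebra.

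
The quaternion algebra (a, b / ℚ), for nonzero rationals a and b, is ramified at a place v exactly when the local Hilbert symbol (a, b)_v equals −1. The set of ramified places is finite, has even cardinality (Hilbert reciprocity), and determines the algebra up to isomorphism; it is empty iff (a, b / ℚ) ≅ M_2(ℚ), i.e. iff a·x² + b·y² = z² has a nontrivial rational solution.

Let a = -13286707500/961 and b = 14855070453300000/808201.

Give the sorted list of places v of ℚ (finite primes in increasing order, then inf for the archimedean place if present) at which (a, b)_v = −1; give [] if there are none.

[2, 3, 5, 11]

Mod squares: a ≡ -3, b ≡ 770. Check v ∈ {∞, 2, 3, 5, 7, 11, 29, 31}.
v=2: v_2(a)=2, v_2(b)=5; units ≡ 5, 1 (mod 8); ε·ε+αω+βω = 0·0+2·0+5·1 ≡ 1  ⇒  (a,b)_2 = -1.
v=∞: -3 < 0 and 770 > 0  ⇒  (a,b)_∞ = +1.
v=7: a=7^0·(≡2), b=7^1·(≡5) mod 7; (2|7)=+1, (5|7)=-1; (−1)^{0·1·3}·(+1)^1·(-1)^0 = +1.
v=31: a=31^-2·(≡8), b=31^-2·(≡12) mod 31; (8|31)=+1, (12|31)=-1; (−1)^{-2·-2·15}·(+1)^-2·(-1)^-2 = +1.
v=5: a=5^4·(≡3), b=5^5·(≡1) mod 5; (3|5)=-1, (1|5)=+1; (−1)^{4·5·2}·(-1)^5·(+1)^4 = -1.
v=3: a=3^1·(≡2), b=3^2·(≡2) mod 3; (2|3)=-1, (2|3)=-1; (−1)^{1·2·1}·(-1)^2·(-1)^1 = -1.
v=29: a=29^0·(≡3), b=29^-2·(≡20) mod 29; (3|29)=-1, (20|29)=+1; (−1)^{0·-2·14}·(-1)^-2·(+1)^0 = +1.
v=11: a=11^6·(≡6), b=11^9·(≡4) mod 11; (6|11)=-1, (4|11)=+1; (−1)^{6·9·5}·(-1)^9·(+1)^6 = -1.
(-3, 770 / ℚ) ramifies at {2, 3, 5, 11}: a division algebra.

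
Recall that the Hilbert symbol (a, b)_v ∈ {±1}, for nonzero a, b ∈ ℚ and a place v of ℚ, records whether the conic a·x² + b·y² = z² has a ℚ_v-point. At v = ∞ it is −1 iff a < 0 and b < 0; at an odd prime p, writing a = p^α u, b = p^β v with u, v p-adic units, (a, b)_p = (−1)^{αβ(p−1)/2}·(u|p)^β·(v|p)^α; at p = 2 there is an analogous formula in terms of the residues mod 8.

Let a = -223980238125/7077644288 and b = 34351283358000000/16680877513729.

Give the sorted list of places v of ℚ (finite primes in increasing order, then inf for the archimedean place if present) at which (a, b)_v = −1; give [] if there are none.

[7, 19]

(a, b) ≡ (-42, 798) mod (ℚ^×)²; places V = {2, 3, 5, 7, 11, 13, 17, 19, ∞}.
(a,b)_5: α=4, u≡3; β=6, v≡3 (mod 5); (3|5)=-1, (3|5)=-1; sign (−1)^0·-1^6·-1^4 = +1.
(a,b)_17: α=2, u≡8; β=0, v≡13 (mod 17); (8|17)=+1, (13|17)=+1; sign (−1)^0·+1^0·+1^2 = +1.
(a,b)_11: α=-2, u≡6; β=-2, v≡7 (mod 11); (6|11)=-1, (7|11)=-1; sign (−1)^0·-1^-2·-1^-2 = +1.
(a,b)_7: α=1, u≡1; β=1, v≡4 (mod 7); (1|7)=+1, (4|7)=+1; sign (−1)^1·+1^1·+1^1 = -1.
(a,b)_∞: sgn(-42)=−, sgn(798)=+, so +1.
(a,b)_3: α=11, u≡1; β=17, v≡2 (mod 3); (1|3)=+1, (2|3)=-1; sign (−1)^1·+1^17·-1^11 = +1.
(a,b)_2: α=-11, β=7; u≡3, v≡7 (mod 8); ε(u)ε(v)=1·1, αω(v)=-11·0, βω(u)=7·1; sum ≡ 0  ⇒  +1.
(a,b)_13: α=-4, u≡3; β=-10, v≡7 (mod 13); (3|13)=+1, (7|13)=-1; sign (−1)^0·+1^-10·-1^-4 = +1.
(a,b)_19: α=0, u≡14; β=1, v≡16 (mod 19); (14|19)=-1, (16|19)=+1; sign (−1)^0·-1^1·+1^0 = -1.
Ram(-42, 798) = {7, 19}; no ℚ_7-point on the conic.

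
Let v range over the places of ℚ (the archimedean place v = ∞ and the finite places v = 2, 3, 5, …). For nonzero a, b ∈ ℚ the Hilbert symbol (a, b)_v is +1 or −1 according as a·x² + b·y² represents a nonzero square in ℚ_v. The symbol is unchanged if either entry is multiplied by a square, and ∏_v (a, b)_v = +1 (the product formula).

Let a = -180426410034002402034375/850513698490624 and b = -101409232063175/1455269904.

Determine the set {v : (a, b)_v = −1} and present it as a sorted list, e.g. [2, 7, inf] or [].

[5, inf]

(a, b) ≡ (-1495, -23) mod (ℚ^×)²; places V = {2, 3, 5, 7, 11, 13, 17, 19, 23, 31, 47, 53, ∞}.
(a,b)_19: α=0, u≡5; β=2, v≡3 (mod 19); (5|19)=+1, (3|19)=-1; sign (−1)^0·+1^2·-1^0 = +1.
(a,b)_7: α=-2, u≡5; β=0, v≡5 (mod 7); (5|7)=-1, (5|7)=-1; sign (−1)^0·-1^0·-1^-2 = +1.
(a,b)_47: α=4, u≡37; β=0, v≡32 (mod 47); (37|47)=+1, (32|47)=+1; sign (−1)^0·+1^0·+1^4 = +1.
(a,b)_5: α=5, u≡1; β=2, v≡2 (mod 5); (1|5)=+1, (2|5)=-1; sign (−1)^0·+1^2·-1^5 = -1.
(a,b)_17: α=-6, u≡16; β=-4, v≡11 (mod 17); (16|17)=+1, (11|17)=-1; sign (−1)^0·+1^-4·-1^-6 = +1.
(a,b)_53: α=-2, u≡11; β=0, v≡39 (mod 53); (11|53)=+1, (39|53)=-1; sign (−1)^0·+1^0·-1^-2 = +1.
(a,b)_11: α=0, u≡9; β=-2, v≡7 (mod 11); (9|11)=+1, (7|11)=-1; sign (−1)^0·+1^-2·-1^0 = +1.
(a,b)_∞: sgn(-1495)=−, sgn(-23)=−, so -1.
(a,b)_23: α=3, u≡8; β=3, v≡10 (mod 23); (8|23)=+1, (10|23)=-1; sign (−1)^1·+1^3·-1^3 = +1.
(a,b)_2: α=-8, β=-4; u≡1, v≡1 (mod 8); ε(u)ε(v)=0·0, αω(v)=-8·0, βω(u)=-4·0; sum ≡ 0  ⇒  +1.
(a,b)_31: α=4, u≡3; β=4, v≡9 (mod 31); (3|31)=-1, (9|31)=+1; sign (−1)^0·-1^4·+1^4 = +1.
(a,b)_13: α=1, u≡11; β=0, v≡12 (mod 13); (11|13)=-1, (12|13)=+1; sign (−1)^0·-1^0·+1^1 = +1.
(a,b)_3: α=4, u≡2; β=-2, v≡1 (mod 3); (2|3)=-1, (1|3)=+1; sign (−1)^0·-1^-2·+1^4 = +1.
|Ram(-1495, -23)| = 2, even; anisotropic at {5, ∞}.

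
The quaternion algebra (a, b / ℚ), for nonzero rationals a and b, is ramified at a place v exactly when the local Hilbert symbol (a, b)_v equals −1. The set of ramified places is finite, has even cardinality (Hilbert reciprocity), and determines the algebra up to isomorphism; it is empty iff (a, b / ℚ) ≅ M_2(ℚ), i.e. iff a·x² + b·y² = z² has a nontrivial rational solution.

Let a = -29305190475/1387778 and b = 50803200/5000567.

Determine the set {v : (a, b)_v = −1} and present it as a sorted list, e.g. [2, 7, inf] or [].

[2, 11]

Mod squares: a ≡ -22, b ≡ 286. Check v ∈ {∞, 2, 3, 5, 7, 11, 13, 17, 31, 37}.
v=∞: -22 < 0 and 286 > 0  ⇒  (a,b)_∞ = +1.
v=5: a=5^2·(≡2), b=5^2·(≡4) mod 5; (2|5)=-1, (4|5)=+1; (−1)^{2·2·2}·(-1)^2·(+1)^2 = +1.
v=37: a=37^2·(≡2), b=37^0·(≡1) mod 37; (2|37)=-1, (1|37)=+1; (−1)^{2·0·18}·(-1)^0·(+1)^2 = +1.
v=13: a=13^0·(≡12), b=13^-1·(≡3) mod 13; (12|13)=+1, (3|13)=+1; (−1)^{0·-1·6}·(+1)^-1·(+1)^0 = +1.
v=2: v_2(a)=-1, v_2(b)=9; units ≡ 5, 7 (mod 8); ε·ε+αω+βω = 0·1+-1·0+9·1 ≡ 1  ⇒  (a,b)_2 = -1.
v=11: a=11^1·(≡5), b=11^-3·(≡5) mod 11; (5|11)=+1, (5|11)=+1; (−1)^{1·-3·5}·(+1)^-3·(+1)^1 = -1.
v=3: a=3^4·(≡2), b=3^4·(≡1) mod 3; (2|3)=-1, (1|3)=+1; (−1)^{4·4·1}·(-1)^4·(+1)^4 = +1.
v=31: a=31^2·(≡8), b=31^0·(≡8) mod 31; (8|31)=+1, (8|31)=+1; (−1)^{2·0·15}·(+1)^0·(+1)^2 = +1.
v=7: a=7^-4·(≡5), b=7^2·(≡6) mod 7; (5|7)=-1, (6|7)=-1; (−1)^{-4·2·3}·(-1)^2·(-1)^-4 = +1.
v=17: a=17^-2·(≡11), b=17^-2·(≡14) mod 17; (11|17)=-1, (14|17)=-1; (−1)^{-2·-2·8}·(-1)^-2·(-1)^-2 = +1.
Ram(-22, 286) = {2, 11}; no ℚ_2-point on the conic.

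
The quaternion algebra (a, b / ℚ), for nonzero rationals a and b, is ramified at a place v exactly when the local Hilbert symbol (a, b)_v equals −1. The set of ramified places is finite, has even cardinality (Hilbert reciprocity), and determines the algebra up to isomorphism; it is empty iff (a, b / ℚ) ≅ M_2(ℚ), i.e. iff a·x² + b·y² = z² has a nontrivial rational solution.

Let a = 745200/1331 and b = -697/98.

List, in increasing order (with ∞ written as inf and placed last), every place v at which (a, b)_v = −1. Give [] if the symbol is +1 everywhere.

[2, 41]

(a, b) ≡ (253, -1394) mod (ℚ^×)²; places V = {2, 3, 5, 7, 11, 17, 23, 41, ∞}.
(a,b)_∞: sgn(253)=+, sgn(-1394)=−, so +1.
(a,b)_23: α=1, u≡10; β=0, v≡18 (mod 23); (10|23)=-1, (18|23)=+1; sign (−1)^0·-1^0·+1^1 = +1.
(a,b)_11: α=-3, u≡5; β=0, v≡4 (mod 11); (5|11)=+1, (4|11)=+1; sign (−1)^0·+1^0·+1^-3 = +1.
(a,b)_41: α=0, u≡38; β=1, v≡22 (mod 41); (38|41)=-1, (22|41)=-1; sign (−1)^0·-1^1·-1^0 = -1.
(a,b)_3: α=4, u≡1; β=0, v≡1 (mod 3); (1|3)=+1, (1|3)=+1; sign (−1)^0·+1^0·+1^4 = +1.
(a,b)_7: α=0, u≡1; β=-2, v≡5 (mod 7); (1|7)=+1, (5|7)=-1; sign (−1)^0·+1^-2·-1^0 = +1.
(a,b)_2: α=4, β=-1; u≡5, v≡7 (mod 8); ε(u)ε(v)=0·1, αω(v)=4·0, βω(u)=-1·1; sum ≡ 1  ⇒  -1.
(a,b)_17: α=0, u≡1; β=1, v≡6 (mod 17); (1|17)=+1, (6|17)=-1; sign (−1)^0·+1^1·-1^0 = +1.
(a,b)_5: α=2, u≡3; β=0, v≡1 (mod 5); (3|5)=-1, (1|5)=+1; sign (−1)^0·-1^0·+1^2 = +1.
(253, -1394 / ℚ) ramifies at {2, 41}: a division algebra.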